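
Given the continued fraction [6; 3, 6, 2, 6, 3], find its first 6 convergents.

Using the convergent recurrence p_i = a_i*p_{i-1} + p_{i-2}, q_i = a_i*q_{i-1} + q_{i-2} with p_{-2}=0, p_{-1}=1, q_{-2}=1, q_{-1}=0:
  i=0: a_0=6, p_0 = 6*1 + 0 = 6, q_0 = 6*0 + 1 = 1.
  i=1: a_1=3, p_1 = 3*6 + 1 = 19, q_1 = 3*1 + 0 = 3.
  i=2: a_2=6, p_2 = 6*19 + 6 = 120, q_2 = 6*3 + 1 = 19.
  i=3: a_3=2, p_3 = 2*120 + 19 = 259, q_3 = 2*19 + 3 = 41.
  i=4: a_4=6, p_4 = 6*259 + 120 = 1674, q_4 = 6*41 + 19 = 265.
  i=5: a_5=3, p_5 = 3*1674 + 259 = 5281, q_5 = 3*265 + 41 = 836.

6/1, 19/3, 120/19, 259/41, 1674/265, 5281/836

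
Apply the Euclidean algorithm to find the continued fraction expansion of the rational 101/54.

[1; 1, 6, 1, 2, 2]

Run the Euclidean algorithm on 101 and 54; the successive quotients are the partial quotients a_0, a_1, ... (each step inverts the fractional part left over by the previous one):
  101 = 1*54 + 47, so a_0 = 1.
  54 = 1*47 + 7, so a_1 = 1.
  47 = 6*7 + 5, so a_2 = 6.
  7 = 1*5 + 2, so a_3 = 1.
  5 = 2*2 + 1, so a_4 = 2.
  2 = 2*1 + 0, so a_5 = 2.
The remainder reaches 0 after 6 divisions, so the expansion has 6 partial quotients, read off in order.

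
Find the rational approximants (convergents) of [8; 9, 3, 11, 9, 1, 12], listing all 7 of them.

8/1, 73/9, 227/28, 2570/317, 23357/2881, 25927/3198, 334481/41257

Using the convergent recurrence p_i = a_i*p_{i-1} + p_{i-2}, q_i = a_i*q_{i-1} + q_{i-2} with p_{-2}=0, p_{-1}=1, q_{-2}=1, q_{-1}=0:
  i=0: a_0=8, p_0 = 8*1 + 0 = 8, q_0 = 8*0 + 1 = 1.
  i=1: a_1=9, p_1 = 9*8 + 1 = 73, q_1 = 9*1 + 0 = 9.
  i=2: a_2=3, p_2 = 3*73 + 8 = 227, q_2 = 3*9 + 1 = 28.
  i=3: a_3=11, p_3 = 11*227 + 73 = 2570, q_3 = 11*28 + 9 = 317.
  i=4: a_4=9, p_4 = 9*2570 + 227 = 23357, q_4 = 9*317 + 28 = 2881.
  i=5: a_5=1, p_5 = 1*23357 + 2570 = 25927, q_5 = 1*2881 + 317 = 3198.
  i=6: a_6=12, p_6 = 12*25927 + 23357 = 334481, q_6 = 12*3198 + 2881 = 41257.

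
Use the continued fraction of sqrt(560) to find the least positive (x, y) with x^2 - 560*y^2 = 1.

(x, y) = (71, 3)

First expand sqrt(560) as a continued fraction. With x_i = (sqrt(560) + m_i)/d_i and (m_0, d_0) = (0, 1): a_0 = floor(sqrt(560)) = 23, since 23^2 = 529 <= 560 < 576 = 24^2.
Iterate m_{i+1} = d_i*a_i - m_i, d_{i+1} = (560 - m_{i+1}^2)/d_i, a_{i+1} = floor((a_0 + m_{i+1})/d_{i+1}):
  m_1 = 1*23 - 0 = 23, d_1 = (560 - 23^2)/1 = 31/1 = 31, a_1 = floor((23 + 23)/31) = 1.
  m_2 = 31*1 - 23 = 8, d_2 = (560 - 8^2)/31 = 496/31 = 16, a_2 = floor((23 + 8)/16) = 1.
  m_3 = 16*1 - 8 = 8, d_3 = (560 - 8^2)/16 = 496/16 = 31, a_3 = floor((23 + 8)/31) = 1.
  m_4 = 31*1 - 8 = 23, d_4 = (560 - 23^2)/31 = 31/31 = 1, a_4 = floor((23 + 23)/1) = 46.
  m_5 = 1*46 - 23 = 23, d_5 = (560 - 23^2)/1 = 31/1 = 31: (m_5, d_5) = (m_1, d_1) = (23, 31), so from here the quotients repeat a_1, ..., a_4; the period length is 4.
So sqrt(560) = [23; (1, 1, 1, 46)] with period length k = 4.
k is even, so the fundamental solution of x^2 - 560y^2 = 1 is (p_{k-1}, q_{k-1}) = (p_3, q_3); compute convergents through index 3.
Convergents (p_i = a_i*p_{i-1} + p_{i-2}, q_i = a_i*q_{i-1} + q_{i-2} with p_{-2}=0, p_{-1}=1, q_{-2}=1, q_{-1}=0):
  i=0: a_0=23, p_0 = 23*1 + 0 = 23, q_0 = 23*0 + 1 = 1.
  i=1: a_1=1, p_1 = 1*23 + 1 = 24, q_1 = 1*1 + 0 = 1.
  i=2: a_2=1, p_2 = 1*24 + 23 = 47, q_2 = 1*1 + 1 = 2.
  i=3: a_3=1, p_3 = 1*47 + 24 = 71, q_3 = 1*2 + 1 = 3.
Check: 71^2 - 560*3^2 = 5041 - 5040 = 1, so (x, y) = (71, 3) solves the equation, and by the theorem it is the least positive solution.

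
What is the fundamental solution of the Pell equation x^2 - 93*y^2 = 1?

First expand sqrt(93) as a continued fraction. With x_i = (sqrt(93) + m_i)/d_i and (m_0, d_0) = (0, 1): a_0 = floor(sqrt(93)) = 9, since 9^2 = 81 <= 93 < 100 = 10^2.
Iterate m_{i+1} = d_i*a_i - m_i, d_{i+1} = (93 - m_{i+1}^2)/d_i, a_{i+1} = floor((a_0 + m_{i+1})/d_{i+1}):
  m_1 = 1*9 - 0 = 9, d_1 = (93 - 9^2)/1 = 12/1 = 12, a_1 = floor((9 + 9)/12) = 1.
  m_2 = 12*1 - 9 = 3, d_2 = (93 - 3^2)/12 = 84/12 = 7, a_2 = floor((9 + 3)/7) = 1.
  m_3 = 7*1 - 3 = 4, d_3 = (93 - 4^2)/7 = 77/7 = 11, a_3 = floor((9 + 4)/11) = 1.
  m_4 = 11*1 - 4 = 7, d_4 = (93 - 7^2)/11 = 44/11 = 4, a_4 = floor((9 + 7)/4) = 4.
  m_5 = 4*4 - 7 = 9, d_5 = (93 - 9^2)/4 = 12/4 = 3, a_5 = floor((9 + 9)/3) = 6.
  m_6 = 3*6 - 9 = 9, d_6 = (93 - 9^2)/3 = 12/3 = 4, a_6 = floor((9 + 9)/4) = 4.
  m_7 = 4*4 - 9 = 7, d_7 = (93 - 7^2)/4 = 44/4 = 11, a_7 = floor((9 + 7)/11) = 1.
  m_8 = 11*1 - 7 = 4, d_8 = (93 - 4^2)/11 = 77/11 = 7, a_8 = floor((9 + 4)/7) = 1.
  m_9 = 7*1 - 4 = 3, d_9 = (93 - 3^2)/7 = 84/7 = 12, a_9 = floor((9 + 3)/12) = 1.
  m_10 = 12*1 - 3 = 9, d_10 = (93 - 9^2)/12 = 12/12 = 1, a_10 = floor((9 + 9)/1) = 18.
  m_11 = 1*18 - 9 = 9, d_11 = (93 - 9^2)/1 = 12/1 = 12: (m_11, d_11) = (m_1, d_1) = (9, 12), so from here the quotients repeat a_1, ..., a_10; the period length is 10.
So sqrt(93) = [9; (1, 1, 1, 4, 6, 4, 1, 1, 1, 18)] with period length k = 10.
k is even, so the fundamental solution of x^2 - 93y^2 = 1 is (p_{k-1}, q_{k-1}) = (p_9, q_9); compute convergents through index 9.
Convergents (p_i = a_i*p_{i-1} + p_{i-2}, q_i = a_i*q_{i-1} + q_{i-2} with p_{-2}=0, p_{-1}=1, q_{-2}=1, q_{-1}=0):
  i=0: a_0=9, p_0 = 9*1 + 0 = 9, q_0 = 9*0 + 1 = 1.
  i=1: a_1=1, p_1 = 1*9 + 1 = 10, q_1 = 1*1 + 0 = 1.
  i=2: a_2=1, p_2 = 1*10 + 9 = 19, q_2 = 1*1 + 1 = 2.
  i=3: a_3=1, p_3 = 1*19 + 10 = 29, q_3 = 1*2 + 1 = 3.
  i=4: a_4=4, p_4 = 4*29 + 19 = 135, q_4 = 4*3 + 2 = 14.
  i=5: a_5=6, p_5 = 6*135 + 29 = 839, q_5 = 6*14 + 3 = 87.
  i=6: a_6=4, p_6 = 4*839 + 135 = 3491, q_6 = 4*87 + 14 = 362.
  i=7: a_7=1, p_7 = 1*3491 + 839 = 4330, q_7 = 1*362 + 87 = 449.
  i=8: a_8=1, p_8 = 1*4330 + 3491 = 7821, q_8 = 1*449 + 362 = 811.
  i=9: a_9=1, p_9 = 1*7821 + 4330 = 12151, q_9 = 1*811 + 449 = 1260.
Check: 12151^2 - 93*1260^2 = 147646801 - 147646800 = 1, so (x, y) = (12151, 1260) solves the equation, and by the theorem it is the least positive solution.

(x, y) = (12151, 1260)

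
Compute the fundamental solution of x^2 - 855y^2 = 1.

(x, y) = (3041, 104)

First expand sqrt(855) as a continued fraction. With x_i = (sqrt(855) + m_i)/d_i and (m_0, d_0) = (0, 1): a_0 = floor(sqrt(855)) = 29, since 29^2 = 841 <= 855 < 900 = 30^2.
Iterate m_{i+1} = d_i*a_i - m_i, d_{i+1} = (855 - m_{i+1}^2)/d_i, a_{i+1} = floor((a_0 + m_{i+1})/d_{i+1}):
  m_1 = 1*29 - 0 = 29, d_1 = (855 - 29^2)/1 = 14/1 = 14, a_1 = floor((29 + 29)/14) = 4.
  m_2 = 14*4 - 29 = 27, d_2 = (855 - 27^2)/14 = 126/14 = 9, a_2 = floor((29 + 27)/9) = 6.
  m_3 = 9*6 - 27 = 27, d_3 = (855 - 27^2)/9 = 126/9 = 14, a_3 = floor((29 + 27)/14) = 4.
  m_4 = 14*4 - 27 = 29, d_4 = (855 - 29^2)/14 = 14/14 = 1, a_4 = floor((29 + 29)/1) = 58.
  m_5 = 1*58 - 29 = 29, d_5 = (855 - 29^2)/1 = 14/1 = 14: (m_5, d_5) = (m_1, d_1) = (29, 14), so from here the quotients repeat a_1, ..., a_4; the period length is 4.
So sqrt(855) = [29; (4, 6, 4, 58)] with period length k = 4.
k is even, so the fundamental solution of x^2 - 855y^2 = 1 is (p_{k-1}, q_{k-1}) = (p_3, q_3); compute convergents through index 3.
Convergents (p_i = a_i*p_{i-1} + p_{i-2}, q_i = a_i*q_{i-1} + q_{i-2} with p_{-2}=0, p_{-1}=1, q_{-2}=1, q_{-1}=0):
  i=0: a_0=29, p_0 = 29*1 + 0 = 29, q_0 = 29*0 + 1 = 1.
  i=1: a_1=4, p_1 = 4*29 + 1 = 117, q_1 = 4*1 + 0 = 4.
  i=2: a_2=6, p_2 = 6*117 + 29 = 731, q_2 = 6*4 + 1 = 25.
  i=3: a_3=4, p_3 = 4*731 + 117 = 3041, q_3 = 4*25 + 4 = 104.
Check: 3041^2 - 855*104^2 = 9247681 - 9247680 = 1, so (x, y) = (3041, 104) solves the equation, and by the theorem it is the least positive solution.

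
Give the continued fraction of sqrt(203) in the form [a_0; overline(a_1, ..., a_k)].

Write x_i = (sqrt(203) + m_i)/d_i with (m_0, d_0) = (0, 1). a_0 = floor(sqrt(203)) = 14, since 14^2 = 196 <= 203 < 225 = 15^2.
Iterate m_{i+1} = d_i*a_i - m_i, d_{i+1} = (203 - m_{i+1}^2)/d_i, a_{i+1} = floor((a_0 + m_{i+1})/d_{i+1}):
  m_1 = 1*14 - 0 = 14, d_1 = (203 - 14^2)/1 = 7/1 = 7, a_1 = floor((14 + 14)/7) = 4.
  m_2 = 7*4 - 14 = 14, d_2 = (203 - 14^2)/7 = 7/7 = 1, a_2 = floor((14 + 14)/1) = 28.
  m_3 = 1*28 - 14 = 14, d_3 = (203 - 14^2)/1 = 7/1 = 7: (m_3, d_3) = (m_1, d_1) = (14, 7), so from here the quotients repeat a_1, a_2; the period length is 2.
Hence the expansion of sqrt(203) is a_0 = 14 followed by the repeating block 4, 28 (period 2).

[14; overline(4, 28)]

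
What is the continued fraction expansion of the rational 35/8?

Run the Euclidean algorithm on 35 and 8; the successive quotients are the partial quotients a_0, a_1, ... (each step inverts the fractional part left over by the previous one):
  35 = 4*8 + 3, so a_0 = 4.
  8 = 2*3 + 2, so a_1 = 2.
  3 = 1*2 + 1, so a_2 = 1.
  2 = 2*1 + 0, so a_3 = 2.
The remainder reaches 0 after 4 divisions, so the expansion has 4 partial quotients, read off in order.

[4; 2, 1, 2]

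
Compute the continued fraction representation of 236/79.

Run the Euclidean algorithm on 236 and 79; the successive quotients are the partial quotients a_0, a_1, ... (each step inverts the fractional part left over by the previous one):
  236 = 2*79 + 78, so a_0 = 2.
  79 = 1*78 + 1, so a_1 = 1.
  78 = 78*1 + 0, so a_2 = 78.
The remainder reaches 0 after 3 divisions, so the expansion has 3 partial quotients, read off in order.

[2; 1, 78]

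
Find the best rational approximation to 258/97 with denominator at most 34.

Expand x = 258/97 as a continued fraction with the Euclidean algorithm:
  258 = 2*97 + 64, so a_0 = 2.
  97 = 1*64 + 33, so a_1 = 1.
  64 = 1*33 + 31, so a_2 = 1.
  33 = 1*31 + 2, so a_3 = 1.
  31 = 15*2 + 1, so a_4 = 15.
  2 = 2*1 + 0, so a_5 = 2.
so x = [2; 1, 1, 1, 15, 2].
Convergents (p_i = a_i*p_{i-1} + p_{i-2}, q_i = a_i*q_{i-1} + q_{i-2} with p_{-2}=0, p_{-1}=1, q_{-2}=1, q_{-1}=0), until the denominator exceeds 34:
  i=0: a_0=2, p_0 = 2*1 + 0 = 2, q_0 = 2*0 + 1 = 1.
  i=1: a_1=1, p_1 = 1*2 + 1 = 3, q_1 = 1*1 + 0 = 1.
  i=2: a_2=1, p_2 = 1*3 + 2 = 5, q_2 = 1*1 + 1 = 2.
  i=3: a_3=1, p_3 = 1*5 + 3 = 8, q_3 = 1*2 + 1 = 3.
  i=4: a_4=15, p_4 = 15*8 + 5 = 125, q_4 = 15*3 + 2 = 47.
q_4 = 47 > 34, so the last convergent with denominator <= 34 is p_3/q_3 = 8/3.
The closest fraction with denominator <= 34 is either p_3/q_3 or the intermediate fraction (k*p_3 + p_2)/(k*q_3 + q_2) with the largest k >= 1 whose denominator stays <= 34; these approach x as k grows, and every other convergent or intermediate fraction in range is farther away.
Largest k: floor((34 - q_2)/q_3) = floor((34 - 2)/3) = 10.
That gives (10*8 + 5)/(10*3 + 2) = 85/32.
Compare the errors: |x - 8/3| = |258*3 - 8*97|/(97*3) = 2/291, and |x - 85/32| = |258*32 - 85*97|/(97*32) = 11/3104.
Cross-multiplying, 11*291 = 3201 < 6208 = 2*3104, so 11/3104 is smaller: the intermediate fraction 85/32 is closer to x than 8/3.

85/32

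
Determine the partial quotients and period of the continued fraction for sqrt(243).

[15; (1, 1, 2, 3, 15, 3, 2, 1, 1, 30)]

Write x_i = (sqrt(243) + m_i)/d_i with (m_0, d_0) = (0, 1). a_0 = floor(sqrt(243)) = 15, since 15^2 = 225 <= 243 < 256 = 16^2.
Iterate m_{i+1} = d_i*a_i - m_i, d_{i+1} = (243 - m_{i+1}^2)/d_i, a_{i+1} = floor((a_0 + m_{i+1})/d_{i+1}):
  m_1 = 1*15 - 0 = 15, d_1 = (243 - 15^2)/1 = 18/1 = 18, a_1 = floor((15 + 15)/18) = 1.
  m_2 = 18*1 - 15 = 3, d_2 = (243 - 3^2)/18 = 234/18 = 13, a_2 = floor((15 + 3)/13) = 1.
  m_3 = 13*1 - 3 = 10, d_3 = (243 - 10^2)/13 = 143/13 = 11, a_3 = floor((15 + 10)/11) = 2.
  m_4 = 11*2 - 10 = 12, d_4 = (243 - 12^2)/11 = 99/11 = 9, a_4 = floor((15 + 12)/9) = 3.
  m_5 = 9*3 - 12 = 15, d_5 = (243 - 15^2)/9 = 18/9 = 2, a_5 = floor((15 + 15)/2) = 15.
  m_6 = 2*15 - 15 = 15, d_6 = (243 - 15^2)/2 = 18/2 = 9, a_6 = floor((15 + 15)/9) = 3.
  m_7 = 9*3 - 15 = 12, d_7 = (243 - 12^2)/9 = 99/9 = 11, a_7 = floor((15 + 12)/11) = 2.
  m_8 = 11*2 - 12 = 10, d_8 = (243 - 10^2)/11 = 143/11 = 13, a_8 = floor((15 + 10)/13) = 1.
  m_9 = 13*1 - 10 = 3, d_9 = (243 - 3^2)/13 = 234/13 = 18, a_9 = floor((15 + 3)/18) = 1.
  m_10 = 18*1 - 3 = 15, d_10 = (243 - 15^2)/18 = 18/18 = 1, a_10 = floor((15 + 15)/1) = 30.
  m_11 = 1*30 - 15 = 15, d_11 = (243 - 15^2)/1 = 18/1 = 18: (m_11, d_11) = (m_1, d_1) = (15, 18), so from here the quotients repeat a_1, ..., a_10; the period length is 10.
Hence the expansion of sqrt(243) is a_0 = 15 followed by the repeating block 1, 1, 2, 3, 15, 3, 2, 1, 1, 30 (period 10).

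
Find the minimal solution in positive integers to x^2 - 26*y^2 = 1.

First expand sqrt(26) as a continued fraction. With x_i = (sqrt(26) + m_i)/d_i and (m_0, d_0) = (0, 1): a_0 = floor(sqrt(26)) = 5, since 5^2 = 25 <= 26 < 36 = 6^2.
Iterate m_{i+1} = d_i*a_i - m_i, d_{i+1} = (26 - m_{i+1}^2)/d_i, a_{i+1} = floor((a_0 + m_{i+1})/d_{i+1}):
  m_1 = 1*5 - 0 = 5, d_1 = (26 - 5^2)/1 = 1/1 = 1, a_1 = floor((5 + 5)/1) = 10.
  m_2 = 1*10 - 5 = 5, d_2 = (26 - 5^2)/1 = 1/1 = 1: (m_2, d_2) = (m_1, d_1) = (5, 1), so from here the quotient a_1 repeats; the period length is 1.
So sqrt(26) = [5; (10)] with period length k = 1.
k is odd, so (p_{k-1}, q_{k-1}) only solves x^2 - 26y^2 = -1 and the fundamental solution of x^2 - 26y^2 = 1 is (p_{2k-1}, q_{2k-1}) = (p_1, q_1); compute convergents through index 1, running through the period twice.
Convergents (p_i = a_i*p_{i-1} + p_{i-2}, q_i = a_i*q_{i-1} + q_{i-2} with p_{-2}=0, p_{-1}=1, q_{-2}=1, q_{-1}=0):
  i=0: a_0=5, p_0 = 5*1 + 0 = 5, q_0 = 5*0 + 1 = 1.
  i=1: a_1=10, p_1 = 10*5 + 1 = 51, q_1 = 10*1 + 0 = 10.
Indeed p_0^2 - 26*q_0^2 = 25 - 26 = -1, not +1.
Check: 51^2 - 26*10^2 = 2601 - 2600 = 1, so (x, y) = (51, 10) solves the equation, and by the theorem it is the least positive solution.

(x, y) = (51, 10)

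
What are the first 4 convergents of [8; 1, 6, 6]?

8/1, 9/1, 62/7, 381/43

Using the convergent recurrence p_i = a_i*p_{i-1} + p_{i-2}, q_i = a_i*q_{i-1} + q_{i-2} with p_{-2}=0, p_{-1}=1, q_{-2}=1, q_{-1}=0:
  i=0: a_0=8, p_0 = 8*1 + 0 = 8, q_0 = 8*0 + 1 = 1.
  i=1: a_1=1, p_1 = 1*8 + 1 = 9, q_1 = 1*1 + 0 = 1.
  i=2: a_2=6, p_2 = 6*9 + 8 = 62, q_2 = 6*1 + 1 = 7.
  i=3: a_3=6, p_3 = 6*62 + 9 = 381, q_3 = 6*7 + 1 = 43.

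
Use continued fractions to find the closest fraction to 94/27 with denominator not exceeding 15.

52/15

Expand x = 94/27 as a continued fraction with the Euclidean algorithm:
  94 = 3*27 + 13, so a_0 = 3.
  27 = 2*13 + 1, so a_1 = 2.
  13 = 13*1 + 0, so a_2 = 13.
so x = [3; 2, 13].
Convergents (p_i = a_i*p_{i-1} + p_{i-2}, q_i = a_i*q_{i-1} + q_{i-2} with p_{-2}=0, p_{-1}=1, q_{-2}=1, q_{-1}=0), until the denominator exceeds 15:
  i=0: a_0=3, p_0 = 3*1 + 0 = 3, q_0 = 3*0 + 1 = 1.
  i=1: a_1=2, p_1 = 2*3 + 1 = 7, q_1 = 2*1 + 0 = 2.
  i=2: a_2=13, p_2 = 13*7 + 3 = 94, q_2 = 13*2 + 1 = 27.
q_2 = 27 > 15, so the last convergent with denominator <= 15 is p_1/q_1 = 7/2.
The closest fraction with denominator <= 15 is either p_1/q_1 or the intermediate fraction (k*p_1 + p_0)/(k*q_1 + q_0) with the largest k >= 1 whose denominator stays <= 15; these approach x as k grows, and every other convergent or intermediate fraction in range is farther away.
Largest k: floor((15 - q_0)/q_1) = floor((15 - 1)/2) = 7.
That gives (7*7 + 3)/(7*2 + 1) = 52/15.
Compare the errors: |x - 7/2| = |94*2 - 7*27|/(27*2) = 1/54, and |x - 52/15| = |94*15 - 52*27|/(27*15) = 6/405.
Cross-multiplying, 6*54 = 324 < 405 = 1*405, so 6/405 is smaller: the intermediate fraction 52/15 is closer to x than 7/2.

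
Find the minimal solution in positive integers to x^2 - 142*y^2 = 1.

First expand sqrt(142) as a continued fraction. With x_i = (sqrt(142) + m_i)/d_i and (m_0, d_0) = (0, 1): a_0 = floor(sqrt(142)) = 11, since 11^2 = 121 <= 142 < 144 = 12^2.
Iterate m_{i+1} = d_i*a_i - m_i, d_{i+1} = (142 - m_{i+1}^2)/d_i, a_{i+1} = floor((a_0 + m_{i+1})/d_{i+1}):
  m_1 = 1*11 - 0 = 11, d_1 = (142 - 11^2)/1 = 21/1 = 21, a_1 = floor((11 + 11)/21) = 1.
  m_2 = 21*1 - 11 = 10, d_2 = (142 - 10^2)/21 = 42/21 = 2, a_2 = floor((11 + 10)/2) = 10.
  m_3 = 2*10 - 10 = 10, d_3 = (142 - 10^2)/2 = 42/2 = 21, a_3 = floor((11 + 10)/21) = 1.
  m_4 = 21*1 - 10 = 11, d_4 = (142 - 11^2)/21 = 21/21 = 1, a_4 = floor((11 + 11)/1) = 22.
  m_5 = 1*22 - 11 = 11, d_5 = (142 - 11^2)/1 = 21/1 = 21: (m_5, d_5) = (m_1, d_1) = (11, 21), so from here the quotients repeat a_1, ..., a_4; the period length is 4.
So sqrt(142) = [11; (1, 10, 1, 22)] with period length k = 4.
k is even, so the fundamental solution of x^2 - 142y^2 = 1 is (p_{k-1}, q_{k-1}) = (p_3, q_3); compute convergents through index 3.
Convergents (p_i = a_i*p_{i-1} + p_{i-2}, q_i = a_i*q_{i-1} + q_{i-2} with p_{-2}=0, p_{-1}=1, q_{-2}=1, q_{-1}=0):
  i=0: a_0=11, p_0 = 11*1 + 0 = 11, q_0 = 11*0 + 1 = 1.
  i=1: a_1=1, p_1 = 1*11 + 1 = 12, q_1 = 1*1 + 0 = 1.
  i=2: a_2=10, p_2 = 10*12 + 11 = 131, q_2 = 10*1 + 1 = 11.
  i=3: a_3=1, p_3 = 1*131 + 12 = 143, q_3 = 1*11 + 1 = 12.
Check: 143^2 - 142*12^2 = 20449 - 20448 = 1, so (x, y) = (143, 12) solves the equation, and by the theorem it is the least positive solution.

(x, y) = (143, 12)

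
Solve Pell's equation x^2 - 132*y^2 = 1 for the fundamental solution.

(x, y) = (23, 2)

First expand sqrt(132) as a continued fraction. With x_i = (sqrt(132) + m_i)/d_i and (m_0, d_0) = (0, 1): a_0 = floor(sqrt(132)) = 11, since 11^2 = 121 <= 132 < 144 = 12^2.
Iterate m_{i+1} = d_i*a_i - m_i, d_{i+1} = (132 - m_{i+1}^2)/d_i, a_{i+1} = floor((a_0 + m_{i+1})/d_{i+1}):
  m_1 = 1*11 - 0 = 11, d_1 = (132 - 11^2)/1 = 11/1 = 11, a_1 = floor((11 + 11)/11) = 2.
  m_2 = 11*2 - 11 = 11, d_2 = (132 - 11^2)/11 = 11/11 = 1, a_2 = floor((11 + 11)/1) = 22.
  m_3 = 1*22 - 11 = 11, d_3 = (132 - 11^2)/1 = 11/1 = 11: (m_3, d_3) = (m_1, d_1) = (11, 11), so from here the quotients repeat a_1, a_2; the period length is 2.
So sqrt(132) = [11; (2, 22)] with period length k = 2.
k is even, so the fundamental solution of x^2 - 132y^2 = 1 is (p_{k-1}, q_{k-1}) = (p_1, q_1); compute convergents through index 1.
Convergents (p_i = a_i*p_{i-1} + p_{i-2}, q_i = a_i*q_{i-1} + q_{i-2} with p_{-2}=0, p_{-1}=1, q_{-2}=1, q_{-1}=0):
  i=0: a_0=11, p_0 = 11*1 + 0 = 11, q_0 = 11*0 + 1 = 1.
  i=1: a_1=2, p_1 = 2*11 + 1 = 23, q_1 = 2*1 + 0 = 2.
Check: 23^2 - 132*2^2 = 529 - 528 = 1, so (x, y) = (23, 2) solves the equation, and by the theorem it is the least positive solution.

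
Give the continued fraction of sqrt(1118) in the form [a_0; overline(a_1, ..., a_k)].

Write x_i = (sqrt(1118) + m_i)/d_i with (m_0, d_0) = (0, 1). a_0 = floor(sqrt(1118)) = 33, since 33^2 = 1089 <= 1118 < 1156 = 34^2.
Iterate m_{i+1} = d_i*a_i - m_i, d_{i+1} = (1118 - m_{i+1}^2)/d_i, a_{i+1} = floor((a_0 + m_{i+1})/d_{i+1}):
  m_1 = 1*33 - 0 = 33, d_1 = (1118 - 33^2)/1 = 29/1 = 29, a_1 = floor((33 + 33)/29) = 2.
  m_2 = 29*2 - 33 = 25, d_2 = (1118 - 25^2)/29 = 493/29 = 17, a_2 = floor((33 + 25)/17) = 3.
  m_3 = 17*3 - 25 = 26, d_3 = (1118 - 26^2)/17 = 442/17 = 26, a_3 = floor((33 + 26)/26) = 2.
  m_4 = 26*2 - 26 = 26, d_4 = (1118 - 26^2)/26 = 442/26 = 17, a_4 = floor((33 + 26)/17) = 3.
  m_5 = 17*3 - 26 = 25, d_5 = (1118 - 25^2)/17 = 493/17 = 29, a_5 = floor((33 + 25)/29) = 2.
  m_6 = 29*2 - 25 = 33, d_6 = (1118 - 33^2)/29 = 29/29 = 1, a_6 = floor((33 + 33)/1) = 66.
  m_7 = 1*66 - 33 = 33, d_7 = (1118 - 33^2)/1 = 29/1 = 29: (m_7, d_7) = (m_1, d_1) = (33, 29), so from here the quotients repeat a_1, ..., a_6; the period length is 6.
Hence the expansion of sqrt(1118) is a_0 = 33 followed by the repeating block 2, 3, 2, 3, 2, 66 (period 6).

[33; overline(2, 3, 2, 3, 2, 66)]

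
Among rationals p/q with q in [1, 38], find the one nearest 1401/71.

296/15

Expand x = 1401/71 as a continued fraction with the Euclidean algorithm:
  1401 = 19*71 + 52, so a_0 = 19.
  71 = 1*52 + 19, so a_1 = 1.
  52 = 2*19 + 14, so a_2 = 2.
  19 = 1*14 + 5, so a_3 = 1.
  14 = 2*5 + 4, so a_4 = 2.
  5 = 1*4 + 1, so a_5 = 1.
  4 = 4*1 + 0, so a_6 = 4.
so x = [19; 1, 2, 1, 2, 1, 4].
Convergents (p_i = a_i*p_{i-1} + p_{i-2}, q_i = a_i*q_{i-1} + q_{i-2} with p_{-2}=0, p_{-1}=1, q_{-2}=1, q_{-1}=0), until the denominator exceeds 38:
  i=0: a_0=19, p_0 = 19*1 + 0 = 19, q_0 = 19*0 + 1 = 1.
  i=1: a_1=1, p_1 = 1*19 + 1 = 20, q_1 = 1*1 + 0 = 1.
  i=2: a_2=2, p_2 = 2*20 + 19 = 59, q_2 = 2*1 + 1 = 3.
  i=3: a_3=1, p_3 = 1*59 + 20 = 79, q_3 = 1*3 + 1 = 4.
  i=4: a_4=2, p_4 = 2*79 + 59 = 217, q_4 = 2*4 + 3 = 11.
  i=5: a_5=1, p_5 = 1*217 + 79 = 296, q_5 = 1*11 + 4 = 15.
  i=6: a_6=4, p_6 = 4*296 + 217 = 1401, q_6 = 4*15 + 11 = 71.
q_6 = 71 > 38, so the last convergent with denominator <= 38 is p_5/q_5 = 296/15.
The closest fraction with denominator <= 38 is either p_5/q_5 or the intermediate fraction (k*p_5 + p_4)/(k*q_5 + q_4) with the largest k >= 1 whose denominator stays <= 38; these approach x as k grows, and every other convergent or intermediate fraction in range is farther away.
Largest k: floor((38 - q_4)/q_5) = floor((38 - 11)/15) = 1.
That gives (1*296 + 217)/(1*15 + 11) = 513/26.
Compare the errors: |x - 296/15| = |1401*15 - 296*71|/(71*15) = 1/1065, and |x - 513/26| = |1401*26 - 513*71|/(71*26) = 3/1846.
Cross-multiplying, 1*1846 = 1846 < 3195 = 3*1065, so 1/1065 is smaller: the convergent 296/15 is closer to x than 513/26.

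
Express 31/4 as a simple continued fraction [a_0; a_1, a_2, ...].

Run the Euclidean algorithm on 31 and 4; the successive quotients are the partial quotients a_0, a_1, ... (each step inverts the fractional part left over by the previous one):
  31 = 7*4 + 3, so a_0 = 7.
  4 = 1*3 + 1, so a_1 = 1.
  3 = 3*1 + 0, so a_2 = 3.
The remainder reaches 0 after 3 divisions, so the expansion has 3 partial quotients, read off in order.

[7; 1, 3]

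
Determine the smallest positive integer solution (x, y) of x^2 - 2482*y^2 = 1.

First expand sqrt(2482) as a continued fraction. With x_i = (sqrt(2482) + m_i)/d_i and (m_0, d_0) = (0, 1): a_0 = floor(sqrt(2482)) = 49, since 49^2 = 2401 <= 2482 < 2500 = 50^2.
Iterate m_{i+1} = d_i*a_i - m_i, d_{i+1} = (2482 - m_{i+1}^2)/d_i, a_{i+1} = floor((a_0 + m_{i+1})/d_{i+1}):
  m_1 = 1*49 - 0 = 49, d_1 = (2482 - 49^2)/1 = 81/1 = 81, a_1 = floor((49 + 49)/81) = 1.
  m_2 = 81*1 - 49 = 32, d_2 = (2482 - 32^2)/81 = 1458/81 = 18, a_2 = floor((49 + 32)/18) = 4.
  m_3 = 18*4 - 32 = 40, d_3 = (2482 - 40^2)/18 = 882/18 = 49, a_3 = floor((49 + 40)/49) = 1.
  m_4 = 49*1 - 40 = 9, d_4 = (2482 - 9^2)/49 = 2401/49 = 49, a_4 = floor((49 + 9)/49) = 1.
  m_5 = 49*1 - 9 = 40, d_5 = (2482 - 40^2)/49 = 882/49 = 18, a_5 = floor((49 + 40)/18) = 4.
  m_6 = 18*4 - 40 = 32, d_6 = (2482 - 32^2)/18 = 1458/18 = 81, a_6 = floor((49 + 32)/81) = 1.
  m_7 = 81*1 - 32 = 49, d_7 = (2482 - 49^2)/81 = 81/81 = 1, a_7 = floor((49 + 49)/1) = 98.
  m_8 = 1*98 - 49 = 49, d_8 = (2482 - 49^2)/1 = 81/1 = 81: (m_8, d_8) = (m_1, d_1) = (49, 81), so from here the quotients repeat a_1, ..., a_7; the period length is 7.
So sqrt(2482) = [49; (1, 4, 1, 1, 4, 1, 98)] with period length k = 7.
k is odd, so (p_{k-1}, q_{k-1}) only solves x^2 - 2482y^2 = -1 and the fundamental solution of x^2 - 2482y^2 = 1 is (p_{2k-1}, q_{2k-1}) = (p_13, q_13); compute convergents through index 13, running through the period twice.
Convergents (p_i = a_i*p_{i-1} + p_{i-2}, q_i = a_i*q_{i-1} + q_{i-2} with p_{-2}=0, p_{-1}=1, q_{-2}=1, q_{-1}=0):
  i=0: a_0=49, p_0 = 49*1 + 0 = 49, q_0 = 49*0 + 1 = 1.
  i=1: a_1=1, p_1 = 1*49 + 1 = 50, q_1 = 1*1 + 0 = 1.
  i=2: a_2=4, p_2 = 4*50 + 49 = 249, q_2 = 4*1 + 1 = 5.
  i=3: a_3=1, p_3 = 1*249 + 50 = 299, q_3 = 1*5 + 1 = 6.
  i=4: a_4=1, p_4 = 1*299 + 249 = 548, q_4 = 1*6 + 5 = 11.
  i=5: a_5=4, p_5 = 4*548 + 299 = 2491, q_5 = 4*11 + 6 = 50.
  i=6: a_6=1, p_6 = 1*2491 + 548 = 3039, q_6 = 1*50 + 11 = 61.
  i=7: a_7=98, p_7 = 98*3039 + 2491 = 300313, q_7 = 98*61 + 50 = 6028.
  i=8: a_8=1, p_8 = 1*300313 + 3039 = 303352, q_8 = 1*6028 + 61 = 6089.
  i=9: a_9=4, p_9 = 4*303352 + 300313 = 1513721, q_9 = 4*6089 + 6028 = 30384.
  i=10: a_10=1, p_10 = 1*1513721 + 303352 = 1817073, q_10 = 1*30384 + 6089 = 36473.
  i=11: a_11=1, p_11 = 1*1817073 + 1513721 = 3330794, q_11 = 1*36473 + 30384 = 66857.
  i=12: a_12=4, p_12 = 4*3330794 + 1817073 = 15140249, q_12 = 4*66857 + 36473 = 303901.
  i=13: a_13=1, p_13 = 1*15140249 + 3330794 = 18471043, q_13 = 1*303901 + 66857 = 370758.
Indeed p_6^2 - 2482*q_6^2 = 9235521 - 9235522 = -1, not +1.
Check: 18471043^2 - 2482*370758^2 = 341179429507849 - 341179429507848 = 1, so (x, y) = (18471043, 370758) solves the equation, and by the theorem it is the least positive solution.

(x, y) = (18471043, 370758)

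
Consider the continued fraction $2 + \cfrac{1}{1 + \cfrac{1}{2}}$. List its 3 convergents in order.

2/1, 3/1, 8/3

Using the convergent recurrence p_i = a_i*p_{i-1} + p_{i-2}, q_i = a_i*q_{i-1} + q_{i-2} with p_{-2}=0, p_{-1}=1, q_{-2}=1, q_{-1}=0:
  i=0: a_0=2, p_0 = 2*1 + 0 = 2, q_0 = 2*0 + 1 = 1.
  i=1: a_1=1, p_1 = 1*2 + 1 = 3, q_1 = 1*1 + 0 = 1.
  i=2: a_2=2, p_2 = 2*3 + 2 = 8, q_2 = 2*1 + 1 = 3.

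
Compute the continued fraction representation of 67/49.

[1; 2, 1, 2, 1, 1, 2]

Run the Euclidean algorithm on 67 and 49; the successive quotients are the partial quotients a_0, a_1, ... (each step inverts the fractional part left over by the previous one):
  67 = 1*49 + 18, so a_0 = 1.
  49 = 2*18 + 13, so a_1 = 2.
  18 = 1*13 + 5, so a_2 = 1.
  13 = 2*5 + 3, so a_3 = 2.
  5 = 1*3 + 2, so a_4 = 1.
  3 = 1*2 + 1, so a_5 = 1.
  2 = 2*1 + 0, so a_6 = 2.
The remainder reaches 0 after 7 divisions, so the expansion has 7 partial quotients, read off in order.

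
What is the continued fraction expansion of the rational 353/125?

[2; 1, 4, 1, 2, 7]

Run the Euclidean algorithm on 353 and 125; the successive quotients are the partial quotients a_0, a_1, ... (each step inverts the fractional part left over by the previous one):
  353 = 2*125 + 103, so a_0 = 2.
  125 = 1*103 + 22, so a_1 = 1.
  103 = 4*22 + 15, so a_2 = 4.
  22 = 1*15 + 7, so a_3 = 1.
  15 = 2*7 + 1, so a_4 = 2.
  7 = 7*1 + 0, so a_5 = 7.
The remainder reaches 0 after 6 divisions, so the expansion has 6 partial quotients, read off in order.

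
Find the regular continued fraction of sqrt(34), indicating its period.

Write x_i = (sqrt(34) + m_i)/d_i with (m_0, d_0) = (0, 1). a_0 = floor(sqrt(34)) = 5, since 5^2 = 25 <= 34 < 36 = 6^2.
Iterate m_{i+1} = d_i*a_i - m_i, d_{i+1} = (34 - m_{i+1}^2)/d_i, a_{i+1} = floor((a_0 + m_{i+1})/d_{i+1}):
  m_1 = 1*5 - 0 = 5, d_1 = (34 - 5^2)/1 = 9/1 = 9, a_1 = floor((5 + 5)/9) = 1.
  m_2 = 9*1 - 5 = 4, d_2 = (34 - 4^2)/9 = 18/9 = 2, a_2 = floor((5 + 4)/2) = 4.
  m_3 = 2*4 - 4 = 4, d_3 = (34 - 4^2)/2 = 18/2 = 9, a_3 = floor((5 + 4)/9) = 1.
  m_4 = 9*1 - 4 = 5, d_4 = (34 - 5^2)/9 = 9/9 = 1, a_4 = floor((5 + 5)/1) = 10.
  m_5 = 1*10 - 5 = 5, d_5 = (34 - 5^2)/1 = 9/1 = 9: (m_5, d_5) = (m_1, d_1) = (5, 9), so from here the quotients repeat a_1, ..., a_4; the period length is 4.
Hence the expansion of sqrt(34) is a_0 = 5 followed by the repeating block 1, 4, 1, 10 (period 4).

[5; (1, 4, 1, 10)]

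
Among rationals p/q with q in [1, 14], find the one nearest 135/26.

Expand x = 135/26 as a continued fraction with the Euclidean algorithm:
  135 = 5*26 + 5, so a_0 = 5.
  26 = 5*5 + 1, so a_1 = 5.
  5 = 5*1 + 0, so a_2 = 5.
so x = [5; 5, 5].
Convergents (p_i = a_i*p_{i-1} + p_{i-2}, q_i = a_i*q_{i-1} + q_{i-2} with p_{-2}=0, p_{-1}=1, q_{-2}=1, q_{-1}=0), until the denominator exceeds 14:
  i=0: a_0=5, p_0 = 5*1 + 0 = 5, q_0 = 5*0 + 1 = 1.
  i=1: a_1=5, p_1 = 5*5 + 1 = 26, q_1 = 5*1 + 0 = 5.
  i=2: a_2=5, p_2 = 5*26 + 5 = 135, q_2 = 5*5 + 1 = 26.
q_2 = 26 > 14, so the last convergent with denominator <= 14 is p_1/q_1 = 26/5.
The closest fraction with denominator <= 14 is either p_1/q_1 or the intermediate fraction (k*p_1 + p_0)/(k*q_1 + q_0) with the largest k >= 1 whose denominator stays <= 14; these approach x as k grows, and every other convergent or intermediate fraction in range is farther away.
Largest k: floor((14 - q_0)/q_1) = floor((14 - 1)/5) = 2.
That gives (2*26 + 5)/(2*5 + 1) = 57/11.
Compare the errors: |x - 26/5| = |135*5 - 26*26|/(26*5) = 1/130, and |x - 57/11| = |135*11 - 57*26|/(26*11) = 3/286.
Cross-multiplying, 1*286 = 286 < 390 = 3*130, so 1/130 is smaller: the convergent 26/5 is closer to x than 57/11.

26/5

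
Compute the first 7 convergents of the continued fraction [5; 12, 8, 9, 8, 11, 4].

Using the convergent recurrence p_i = a_i*p_{i-1} + p_{i-2}, q_i = a_i*q_{i-1} + q_{i-2} with p_{-2}=0, p_{-1}=1, q_{-2}=1, q_{-1}=0:
  i=0: a_0=5, p_0 = 5*1 + 0 = 5, q_0 = 5*0 + 1 = 1.
  i=1: a_1=12, p_1 = 12*5 + 1 = 61, q_1 = 12*1 + 0 = 12.
  i=2: a_2=8, p_2 = 8*61 + 5 = 493, q_2 = 8*12 + 1 = 97.
  i=3: a_3=9, p_3 = 9*493 + 61 = 4498, q_3 = 9*97 + 12 = 885.
  i=4: a_4=8, p_4 = 8*4498 + 493 = 36477, q_4 = 8*885 + 97 = 7177.
  i=5: a_5=11, p_5 = 11*36477 + 4498 = 405745, q_5 = 11*7177 + 885 = 79832.
  i=6: a_6=4, p_6 = 4*405745 + 36477 = 1659457, q_6 = 4*79832 + 7177 = 326505.

5/1, 61/12, 493/97, 4498/885, 36477/7177, 405745/79832, 1659457/326505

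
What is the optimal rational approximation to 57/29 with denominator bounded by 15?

Expand x = 57/29 as a continued fraction with the Euclidean algorithm:
  57 = 1*29 + 28, so a_0 = 1.
  29 = 1*28 + 1, so a_1 = 1.
  28 = 28*1 + 0, so a_2 = 28.
so x = [1; 1, 28].
Convergents (p_i = a_i*p_{i-1} + p_{i-2}, q_i = a_i*q_{i-1} + q_{i-2} with p_{-2}=0, p_{-1}=1, q_{-2}=1, q_{-1}=0), until the denominator exceeds 15:
  i=0: a_0=1, p_0 = 1*1 + 0 = 1, q_0 = 1*0 + 1 = 1.
  i=1: a_1=1, p_1 = 1*1 + 1 = 2, q_1 = 1*1 + 0 = 1.
  i=2: a_2=28, p_2 = 28*2 + 1 = 57, q_2 = 28*1 + 1 = 29.
q_2 = 29 > 15, so the last convergent with denominator <= 15 is p_1/q_1 = 2/1.
The closest fraction with denominator <= 15 is either p_1/q_1 or the intermediate fraction (k*p_1 + p_0)/(k*q_1 + q_0) with the largest k >= 1 whose denominator stays <= 15; these approach x as k grows, and every other convergent or intermediate fraction in range is farther away.
Largest k: floor((15 - q_0)/q_1) = floor((15 - 1)/1) = 14.
That gives (14*2 + 1)/(14*1 + 1) = 29/15.
Compare the errors: |x - 2/1| = |57*1 - 2*29|/(29*1) = 1/29, and |x - 29/15| = |57*15 - 29*29|/(29*15) = 14/435.
Cross-multiplying, 14*29 = 406 < 435 = 1*435, so 14/435 is smaller: the intermediate fraction 29/15 is closer to x than 2/1.

29/15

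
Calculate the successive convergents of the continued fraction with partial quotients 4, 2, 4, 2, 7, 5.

Using the convergent recurrence p_i = a_i*p_{i-1} + p_{i-2}, q_i = a_i*q_{i-1} + q_{i-2} with p_{-2}=0, p_{-1}=1, q_{-2}=1, q_{-1}=0:
  i=0: a_0=4, p_0 = 4*1 + 0 = 4, q_0 = 4*0 + 1 = 1.
  i=1: a_1=2, p_1 = 2*4 + 1 = 9, q_1 = 2*1 + 0 = 2.
  i=2: a_2=4, p_2 = 4*9 + 4 = 40, q_2 = 4*2 + 1 = 9.
  i=3: a_3=2, p_3 = 2*40 + 9 = 89, q_3 = 2*9 + 2 = 20.
  i=4: a_4=7, p_4 = 7*89 + 40 = 663, q_4 = 7*20 + 9 = 149.
  i=5: a_5=5, p_5 = 5*663 + 89 = 3404, q_5 = 5*149 + 20 = 765.

4/1, 9/2, 40/9, 89/20, 663/149, 3404/765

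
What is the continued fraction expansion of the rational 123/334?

[0; 2, 1, 2, 1, 1, 17]

Run the Euclidean algorithm on 123 and 334; the successive quotients are the partial quotients a_0, a_1, ... (each step inverts the fractional part left over by the previous one):
  123 = 0*334 + 123, so a_0 = 0.
  334 = 2*123 + 88, so a_1 = 2.
  123 = 1*88 + 35, so a_2 = 1.
  88 = 2*35 + 18, so a_3 = 2.
  35 = 1*18 + 17, so a_4 = 1.
  18 = 1*17 + 1, so a_5 = 1.
  17 = 17*1 + 0, so a_6 = 17.
The remainder reaches 0 after 7 divisions, so the expansion has 7 partial quotients, read off in order.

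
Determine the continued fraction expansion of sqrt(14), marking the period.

[3; (1, 2, 1, 6)]

Write x_i = (sqrt(14) + m_i)/d_i with (m_0, d_0) = (0, 1). a_0 = floor(sqrt(14)) = 3, since 3^2 = 9 <= 14 < 16 = 4^2.
Iterate m_{i+1} = d_i*a_i - m_i, d_{i+1} = (14 - m_{i+1}^2)/d_i, a_{i+1} = floor((a_0 + m_{i+1})/d_{i+1}):
  m_1 = 1*3 - 0 = 3, d_1 = (14 - 3^2)/1 = 5/1 = 5, a_1 = floor((3 + 3)/5) = 1.
  m_2 = 5*1 - 3 = 2, d_2 = (14 - 2^2)/5 = 10/5 = 2, a_2 = floor((3 + 2)/2) = 2.
  m_3 = 2*2 - 2 = 2, d_3 = (14 - 2^2)/2 = 10/2 = 5, a_3 = floor((3 + 2)/5) = 1.
  m_4 = 5*1 - 2 = 3, d_4 = (14 - 3^2)/5 = 5/5 = 1, a_4 = floor((3 + 3)/1) = 6.
  m_5 = 1*6 - 3 = 3, d_5 = (14 - 3^2)/1 = 5/1 = 5: (m_5, d_5) = (m_1, d_1) = (3, 5), so from here the quotients repeat a_1, ..., a_4; the period length is 4.
Hence the expansion of sqrt(14) is a_0 = 3 followed by the repeating block 1, 2, 1, 6 (period 4).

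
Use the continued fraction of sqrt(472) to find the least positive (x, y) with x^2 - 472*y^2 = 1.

(x, y) = (306917, 14127)

First expand sqrt(472) as a continued fraction. With x_i = (sqrt(472) + m_i)/d_i and (m_0, d_0) = (0, 1): a_0 = floor(sqrt(472)) = 21, since 21^2 = 441 <= 472 < 484 = 22^2.
Iterate m_{i+1} = d_i*a_i - m_i, d_{i+1} = (472 - m_{i+1}^2)/d_i, a_{i+1} = floor((a_0 + m_{i+1})/d_{i+1}):
  m_1 = 1*21 - 0 = 21, d_1 = (472 - 21^2)/1 = 31/1 = 31, a_1 = floor((21 + 21)/31) = 1.
  m_2 = 31*1 - 21 = 10, d_2 = (472 - 10^2)/31 = 372/31 = 12, a_2 = floor((21 + 10)/12) = 2.
  m_3 = 12*2 - 10 = 14, d_3 = (472 - 14^2)/12 = 276/12 = 23, a_3 = floor((21 + 14)/23) = 1.
  m_4 = 23*1 - 14 = 9, d_4 = (472 - 9^2)/23 = 391/23 = 17, a_4 = floor((21 + 9)/17) = 1.
  m_5 = 17*1 - 9 = 8, d_5 = (472 - 8^2)/17 = 408/17 = 24, a_5 = floor((21 + 8)/24) = 1.
  m_6 = 24*1 - 8 = 16, d_6 = (472 - 16^2)/24 = 216/24 = 9, a_6 = floor((21 + 16)/9) = 4.
  m_7 = 9*4 - 16 = 20, d_7 = (472 - 20^2)/9 = 72/9 = 8, a_7 = floor((21 + 20)/8) = 5.
  m_8 = 8*5 - 20 = 20, d_8 = (472 - 20^2)/8 = 72/8 = 9, a_8 = floor((21 + 20)/9) = 4.
  m_9 = 9*4 - 20 = 16, d_9 = (472 - 16^2)/9 = 216/9 = 24, a_9 = floor((21 + 16)/24) = 1.
  m_10 = 24*1 - 16 = 8, d_10 = (472 - 8^2)/24 = 408/24 = 17, a_10 = floor((21 + 8)/17) = 1.
  m_11 = 17*1 - 8 = 9, d_11 = (472 - 9^2)/17 = 391/17 = 23, a_11 = floor((21 + 9)/23) = 1.
  m_12 = 23*1 - 9 = 14, d_12 = (472 - 14^2)/23 = 276/23 = 12, a_12 = floor((21 + 14)/12) = 2.
  m_13 = 12*2 - 14 = 10, d_13 = (472 - 10^2)/12 = 372/12 = 31, a_13 = floor((21 + 10)/31) = 1.
  m_14 = 31*1 - 10 = 21, d_14 = (472 - 21^2)/31 = 31/31 = 1, a_14 = floor((21 + 21)/1) = 42.
  m_15 = 1*42 - 21 = 21, d_15 = (472 - 21^2)/1 = 31/1 = 31: (m_15, d_15) = (m_1, d_1) = (21, 31), so from here the quotients repeat a_1, ..., a_14; the period length is 14.
So sqrt(472) = [21; (1, 2, 1, 1, 1, 4, 5, 4, 1, 1, 1, 2, 1, 42)] with period length k = 14.
k is even, so the fundamental solution of x^2 - 472y^2 = 1 is (p_{k-1}, q_{k-1}) = (p_13, q_13); compute convergents through index 13.
Convergents (p_i = a_i*p_{i-1} + p_{i-2}, q_i = a_i*q_{i-1} + q_{i-2} with p_{-2}=0, p_{-1}=1, q_{-2}=1, q_{-1}=0):
  i=0: a_0=21, p_0 = 21*1 + 0 = 21, q_0 = 21*0 + 1 = 1.
  i=1: a_1=1, p_1 = 1*21 + 1 = 22, q_1 = 1*1 + 0 = 1.
  i=2: a_2=2, p_2 = 2*22 + 21 = 65, q_2 = 2*1 + 1 = 3.
  i=3: a_3=1, p_3 = 1*65 + 22 = 87, q_3 = 1*3 + 1 = 4.
  i=4: a_4=1, p_4 = 1*87 + 65 = 152, q_4 = 1*4 + 3 = 7.
  i=5: a_5=1, p_5 = 1*152 + 87 = 239, q_5 = 1*7 + 4 = 11.
  i=6: a_6=4, p_6 = 4*239 + 152 = 1108, q_6 = 4*11 + 7 = 51.
  i=7: a_7=5, p_7 = 5*1108 + 239 = 5779, q_7 = 5*51 + 11 = 266.
  i=8: a_8=4, p_8 = 4*5779 + 1108 = 24224, q_8 = 4*266 + 51 = 1115.
  i=9: a_9=1, p_9 = 1*24224 + 5779 = 30003, q_9 = 1*1115 + 266 = 1381.
  i=10: a_10=1, p_10 = 1*30003 + 24224 = 54227, q_10 = 1*1381 + 1115 = 2496.
  i=11: a_11=1, p_11 = 1*54227 + 30003 = 84230, q_11 = 1*2496 + 1381 = 3877.
  i=12: a_12=2, p_12 = 2*84230 + 54227 = 222687, q_12 = 2*3877 + 2496 = 10250.
  i=13: a_13=1, p_13 = 1*222687 + 84230 = 306917, q_13 = 1*10250 + 3877 = 14127.
Check: 306917^2 - 472*14127^2 = 94198044889 - 94198044888 = 1, so (x, y) = (306917, 14127) solves the equation, and by the theorem it is the least positive solution.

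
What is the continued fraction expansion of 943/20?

[47; 6, 1, 2]

Run the Euclidean algorithm on 943 and 20; the successive quotients are the partial quotients a_0, a_1, ... (each step inverts the fractional part left over by the previous one):
  943 = 47*20 + 3, so a_0 = 47.
  20 = 6*3 + 2, so a_1 = 6.
  3 = 1*2 + 1, so a_2 = 1.
  2 = 2*1 + 0, so a_3 = 2.
The remainder reaches 0 after 4 divisions, so the expansion has 4 partial quotients, read off in order.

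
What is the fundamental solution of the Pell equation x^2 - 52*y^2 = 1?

(x, y) = (649, 90)

First expand sqrt(52) as a continued fraction. With x_i = (sqrt(52) + m_i)/d_i and (m_0, d_0) = (0, 1): a_0 = floor(sqrt(52)) = 7, since 7^2 = 49 <= 52 < 64 = 8^2.
Iterate m_{i+1} = d_i*a_i - m_i, d_{i+1} = (52 - m_{i+1}^2)/d_i, a_{i+1} = floor((a_0 + m_{i+1})/d_{i+1}):
  m_1 = 1*7 - 0 = 7, d_1 = (52 - 7^2)/1 = 3/1 = 3, a_1 = floor((7 + 7)/3) = 4.
  m_2 = 3*4 - 7 = 5, d_2 = (52 - 5^2)/3 = 27/3 = 9, a_2 = floor((7 + 5)/9) = 1.
  m_3 = 9*1 - 5 = 4, d_3 = (52 - 4^2)/9 = 36/9 = 4, a_3 = floor((7 + 4)/4) = 2.
  m_4 = 4*2 - 4 = 4, d_4 = (52 - 4^2)/4 = 36/4 = 9, a_4 = floor((7 + 4)/9) = 1.
  m_5 = 9*1 - 4 = 5, d_5 = (52 - 5^2)/9 = 27/9 = 3, a_5 = floor((7 + 5)/3) = 4.
  m_6 = 3*4 - 5 = 7, d_6 = (52 - 7^2)/3 = 3/3 = 1, a_6 = floor((7 + 7)/1) = 14.
  m_7 = 1*14 - 7 = 7, d_7 = (52 - 7^2)/1 = 3/1 = 3: (m_7, d_7) = (m_1, d_1) = (7, 3), so from here the quotients repeat a_1, ..., a_6; the period length is 6.
So sqrt(52) = [7; (4, 1, 2, 1, 4, 14)] with period length k = 6.
k is even, so the fundamental solution of x^2 - 52y^2 = 1 is (p_{k-1}, q_{k-1}) = (p_5, q_5); compute convergents through index 5.
Convergents (p_i = a_i*p_{i-1} + p_{i-2}, q_i = a_i*q_{i-1} + q_{i-2} with p_{-2}=0, p_{-1}=1, q_{-2}=1, q_{-1}=0):
  i=0: a_0=7, p_0 = 7*1 + 0 = 7, q_0 = 7*0 + 1 = 1.
  i=1: a_1=4, p_1 = 4*7 + 1 = 29, q_1 = 4*1 + 0 = 4.
  i=2: a_2=1, p_2 = 1*29 + 7 = 36, q_2 = 1*4 + 1 = 5.
  i=3: a_3=2, p_3 = 2*36 + 29 = 101, q_3 = 2*5 + 4 = 14.
  i=4: a_4=1, p_4 = 1*101 + 36 = 137, q_4 = 1*14 + 5 = 19.
  i=5: a_5=4, p_5 = 4*137 + 101 = 649, q_5 = 4*19 + 14 = 90.
Check: 649^2 - 52*90^2 = 421201 - 421200 = 1, so (x, y) = (649, 90) solves the equation, and by the theorem it is the least positive solution.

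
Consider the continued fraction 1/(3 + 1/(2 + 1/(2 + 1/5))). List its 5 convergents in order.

Using the convergent recurrence p_i = a_i*p_{i-1} + p_{i-2}, q_i = a_i*q_{i-1} + q_{i-2} with p_{-2}=0, p_{-1}=1, q_{-2}=1, q_{-1}=0:
  i=0: a_0=0, p_0 = 0*1 + 0 = 0, q_0 = 0*0 + 1 = 1.
  i=1: a_1=3, p_1 = 3*0 + 1 = 1, q_1 = 3*1 + 0 = 3.
  i=2: a_2=2, p_2 = 2*1 + 0 = 2, q_2 = 2*3 + 1 = 7.
  i=3: a_3=2, p_3 = 2*2 + 1 = 5, q_3 = 2*7 + 3 = 17.
  i=4: a_4=5, p_4 = 5*5 + 2 = 27, q_4 = 5*17 + 7 = 92.

0/1, 1/3, 2/7, 5/17, 27/92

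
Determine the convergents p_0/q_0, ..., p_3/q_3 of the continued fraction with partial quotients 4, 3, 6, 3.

Using the convergent recurrence p_i = a_i*p_{i-1} + p_{i-2}, q_i = a_i*q_{i-1} + q_{i-2} with p_{-2}=0, p_{-1}=1, q_{-2}=1, q_{-1}=0:
  i=0: a_0=4, p_0 = 4*1 + 0 = 4, q_0 = 4*0 + 1 = 1.
  i=1: a_1=3, p_1 = 3*4 + 1 = 13, q_1 = 3*1 + 0 = 3.
  i=2: a_2=6, p_2 = 6*13 + 4 = 82, q_2 = 6*3 + 1 = 19.
  i=3: a_3=3, p_3 = 3*82 + 13 = 259, q_3 = 3*19 + 3 = 60.

4/1, 13/3, 82/19, 259/60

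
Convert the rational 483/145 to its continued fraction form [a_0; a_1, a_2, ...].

[3; 3, 48]

Run the Euclidean algorithm on 483 and 145; the successive quotients are the partial quotients a_0, a_1, ... (each step inverts the fractional part left over by the previous one):
  483 = 3*145 + 48, so a_0 = 3.
  145 = 3*48 + 1, so a_1 = 3.
  48 = 48*1 + 0, so a_2 = 48.
The remainder reaches 0 after 3 divisions, so the expansion has 3 partial quotients, read off in order.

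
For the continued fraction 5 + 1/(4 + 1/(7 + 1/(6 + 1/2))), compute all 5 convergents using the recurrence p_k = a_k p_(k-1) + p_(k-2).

Using the convergent recurrence p_i = a_i*p_{i-1} + p_{i-2}, q_i = a_i*q_{i-1} + q_{i-2} with p_{-2}=0, p_{-1}=1, q_{-2}=1, q_{-1}=0:
  i=0: a_0=5, p_0 = 5*1 + 0 = 5, q_0 = 5*0 + 1 = 1.
  i=1: a_1=4, p_1 = 4*5 + 1 = 21, q_1 = 4*1 + 0 = 4.
  i=2: a_2=7, p_2 = 7*21 + 5 = 152, q_2 = 7*4 + 1 = 29.
  i=3: a_3=6, p_3 = 6*152 + 21 = 933, q_3 = 6*29 + 4 = 178.
  i=4: a_4=2, p_4 = 2*933 + 152 = 2018, q_4 = 2*178 + 29 = 385.

5/1, 21/4, 152/29, 933/178, 2018/385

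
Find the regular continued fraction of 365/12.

[30; 2, 2, 2]

Run the Euclidean algorithm on 365 and 12; the successive quotients are the partial quotients a_0, a_1, ... (each step inverts the fractional part left over by the previous one):
  365 = 30*12 + 5, so a_0 = 30.
  12 = 2*5 + 2, so a_1 = 2.
  5 = 2*2 + 1, so a_2 = 2.
  2 = 2*1 + 0, so a_3 = 2.
The remainder reaches 0 after 4 divisions, so the expansion has 4 partial quotients, read off in order.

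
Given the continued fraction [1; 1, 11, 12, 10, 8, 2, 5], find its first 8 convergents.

1/1, 2/1, 23/12, 278/145, 2803/1462, 22702/11841, 48207/25144, 263737/137561

Using the convergent recurrence p_i = a_i*p_{i-1} + p_{i-2}, q_i = a_i*q_{i-1} + q_{i-2} with p_{-2}=0, p_{-1}=1, q_{-2}=1, q_{-1}=0:
  i=0: a_0=1, p_0 = 1*1 + 0 = 1, q_0 = 1*0 + 1 = 1.
  i=1: a_1=1, p_1 = 1*1 + 1 = 2, q_1 = 1*1 + 0 = 1.
  i=2: a_2=11, p_2 = 11*2 + 1 = 23, q_2 = 11*1 + 1 = 12.
  i=3: a_3=12, p_3 = 12*23 + 2 = 278, q_3 = 12*12 + 1 = 145.
  i=4: a_4=10, p_4 = 10*278 + 23 = 2803, q_4 = 10*145 + 12 = 1462.
  i=5: a_5=8, p_5 = 8*2803 + 278 = 22702, q_5 = 8*1462 + 145 = 11841.
  i=6: a_6=2, p_6 = 2*22702 + 2803 = 48207, q_6 = 2*11841 + 1462 = 25144.
  i=7: a_7=5, p_7 = 5*48207 + 22702 = 263737, q_7 = 5*25144 + 11841 = 137561.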